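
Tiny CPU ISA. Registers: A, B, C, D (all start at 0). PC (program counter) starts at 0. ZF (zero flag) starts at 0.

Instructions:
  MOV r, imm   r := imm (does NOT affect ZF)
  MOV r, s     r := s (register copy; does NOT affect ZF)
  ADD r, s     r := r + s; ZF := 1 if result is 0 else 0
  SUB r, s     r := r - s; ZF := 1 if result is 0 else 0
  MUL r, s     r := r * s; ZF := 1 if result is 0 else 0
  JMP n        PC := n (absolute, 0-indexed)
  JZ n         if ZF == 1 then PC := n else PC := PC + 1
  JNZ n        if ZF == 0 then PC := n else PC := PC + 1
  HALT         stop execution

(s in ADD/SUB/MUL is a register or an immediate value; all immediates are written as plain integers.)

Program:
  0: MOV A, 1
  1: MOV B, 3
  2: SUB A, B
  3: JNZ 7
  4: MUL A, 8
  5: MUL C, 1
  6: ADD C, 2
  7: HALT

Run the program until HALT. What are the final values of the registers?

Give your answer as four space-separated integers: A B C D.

Answer: -2 3 0 0

Derivation:
Step 1: PC=0 exec 'MOV A, 1'. After: A=1 B=0 C=0 D=0 ZF=0 PC=1
Step 2: PC=1 exec 'MOV B, 3'. After: A=1 B=3 C=0 D=0 ZF=0 PC=2
Step 3: PC=2 exec 'SUB A, B'. After: A=-2 B=3 C=0 D=0 ZF=0 PC=3
Step 4: PC=3 exec 'JNZ 7'. After: A=-2 B=3 C=0 D=0 ZF=0 PC=7
Step 5: PC=7 exec 'HALT'. After: A=-2 B=3 C=0 D=0 ZF=0 PC=7 HALTED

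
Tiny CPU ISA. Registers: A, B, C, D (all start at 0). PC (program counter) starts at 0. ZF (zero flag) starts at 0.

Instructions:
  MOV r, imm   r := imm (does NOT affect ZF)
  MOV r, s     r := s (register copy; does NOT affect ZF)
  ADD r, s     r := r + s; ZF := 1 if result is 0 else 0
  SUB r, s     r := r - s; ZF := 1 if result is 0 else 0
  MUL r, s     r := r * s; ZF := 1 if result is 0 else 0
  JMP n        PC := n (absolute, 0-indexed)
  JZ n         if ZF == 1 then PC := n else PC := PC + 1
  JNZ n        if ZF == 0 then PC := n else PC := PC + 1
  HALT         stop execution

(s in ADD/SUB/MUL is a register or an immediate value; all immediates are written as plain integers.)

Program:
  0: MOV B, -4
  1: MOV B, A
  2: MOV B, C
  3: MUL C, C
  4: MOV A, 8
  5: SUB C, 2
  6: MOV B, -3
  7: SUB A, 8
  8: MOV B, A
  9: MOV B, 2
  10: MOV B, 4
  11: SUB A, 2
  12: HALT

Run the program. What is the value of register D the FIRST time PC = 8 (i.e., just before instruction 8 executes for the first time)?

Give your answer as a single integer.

Step 1: PC=0 exec 'MOV B, -4'. After: A=0 B=-4 C=0 D=0 ZF=0 PC=1
Step 2: PC=1 exec 'MOV B, A'. After: A=0 B=0 C=0 D=0 ZF=0 PC=2
Step 3: PC=2 exec 'MOV B, C'. After: A=0 B=0 C=0 D=0 ZF=0 PC=3
Step 4: PC=3 exec 'MUL C, C'. After: A=0 B=0 C=0 D=0 ZF=1 PC=4
Step 5: PC=4 exec 'MOV A, 8'. After: A=8 B=0 C=0 D=0 ZF=1 PC=5
Step 6: PC=5 exec 'SUB C, 2'. After: A=8 B=0 C=-2 D=0 ZF=0 PC=6
Step 7: PC=6 exec 'MOV B, -3'. After: A=8 B=-3 C=-2 D=0 ZF=0 PC=7
Step 8: PC=7 exec 'SUB A, 8'. After: A=0 B=-3 C=-2 D=0 ZF=1 PC=8
First time PC=8: D=0

0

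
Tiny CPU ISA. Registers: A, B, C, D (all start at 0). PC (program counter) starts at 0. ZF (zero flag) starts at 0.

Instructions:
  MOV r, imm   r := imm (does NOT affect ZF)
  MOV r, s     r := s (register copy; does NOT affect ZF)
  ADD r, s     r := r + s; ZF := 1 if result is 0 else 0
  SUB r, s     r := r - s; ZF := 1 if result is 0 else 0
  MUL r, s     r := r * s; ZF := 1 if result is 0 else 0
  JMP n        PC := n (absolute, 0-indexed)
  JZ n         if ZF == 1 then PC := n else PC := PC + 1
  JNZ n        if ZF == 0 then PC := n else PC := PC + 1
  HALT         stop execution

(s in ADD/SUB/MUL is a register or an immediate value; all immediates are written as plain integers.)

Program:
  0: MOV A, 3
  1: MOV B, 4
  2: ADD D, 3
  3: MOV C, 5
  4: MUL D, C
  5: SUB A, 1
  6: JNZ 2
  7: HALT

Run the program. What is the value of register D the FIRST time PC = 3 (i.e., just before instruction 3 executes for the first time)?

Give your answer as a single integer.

Step 1: PC=0 exec 'MOV A, 3'. After: A=3 B=0 C=0 D=0 ZF=0 PC=1
Step 2: PC=1 exec 'MOV B, 4'. After: A=3 B=4 C=0 D=0 ZF=0 PC=2
Step 3: PC=2 exec 'ADD D, 3'. After: A=3 B=4 C=0 D=3 ZF=0 PC=3
First time PC=3: D=3

3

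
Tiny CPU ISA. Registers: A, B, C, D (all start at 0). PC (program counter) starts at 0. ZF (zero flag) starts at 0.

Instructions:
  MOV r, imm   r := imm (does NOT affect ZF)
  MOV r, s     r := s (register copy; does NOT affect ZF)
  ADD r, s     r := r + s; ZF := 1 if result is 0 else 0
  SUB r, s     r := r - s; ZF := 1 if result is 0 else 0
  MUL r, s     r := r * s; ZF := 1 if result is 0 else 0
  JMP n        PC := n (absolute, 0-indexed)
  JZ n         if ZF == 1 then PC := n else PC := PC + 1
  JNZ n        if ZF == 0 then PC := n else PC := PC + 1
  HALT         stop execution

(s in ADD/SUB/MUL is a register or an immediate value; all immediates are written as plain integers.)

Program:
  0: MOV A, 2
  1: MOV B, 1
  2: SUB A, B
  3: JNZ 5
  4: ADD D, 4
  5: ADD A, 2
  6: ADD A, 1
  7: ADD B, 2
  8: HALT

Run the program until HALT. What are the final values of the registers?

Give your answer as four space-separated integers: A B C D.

Answer: 4 3 0 0

Derivation:
Step 1: PC=0 exec 'MOV A, 2'. After: A=2 B=0 C=0 D=0 ZF=0 PC=1
Step 2: PC=1 exec 'MOV B, 1'. After: A=2 B=1 C=0 D=0 ZF=0 PC=2
Step 3: PC=2 exec 'SUB A, B'. After: A=1 B=1 C=0 D=0 ZF=0 PC=3
Step 4: PC=3 exec 'JNZ 5'. After: A=1 B=1 C=0 D=0 ZF=0 PC=5
Step 5: PC=5 exec 'ADD A, 2'. After: A=3 B=1 C=0 D=0 ZF=0 PC=6
Step 6: PC=6 exec 'ADD A, 1'. After: A=4 B=1 C=0 D=0 ZF=0 PC=7
Step 7: PC=7 exec 'ADD B, 2'. After: A=4 B=3 C=0 D=0 ZF=0 PC=8
Step 8: PC=8 exec 'HALT'. After: A=4 B=3 C=0 D=0 ZF=0 PC=8 HALTED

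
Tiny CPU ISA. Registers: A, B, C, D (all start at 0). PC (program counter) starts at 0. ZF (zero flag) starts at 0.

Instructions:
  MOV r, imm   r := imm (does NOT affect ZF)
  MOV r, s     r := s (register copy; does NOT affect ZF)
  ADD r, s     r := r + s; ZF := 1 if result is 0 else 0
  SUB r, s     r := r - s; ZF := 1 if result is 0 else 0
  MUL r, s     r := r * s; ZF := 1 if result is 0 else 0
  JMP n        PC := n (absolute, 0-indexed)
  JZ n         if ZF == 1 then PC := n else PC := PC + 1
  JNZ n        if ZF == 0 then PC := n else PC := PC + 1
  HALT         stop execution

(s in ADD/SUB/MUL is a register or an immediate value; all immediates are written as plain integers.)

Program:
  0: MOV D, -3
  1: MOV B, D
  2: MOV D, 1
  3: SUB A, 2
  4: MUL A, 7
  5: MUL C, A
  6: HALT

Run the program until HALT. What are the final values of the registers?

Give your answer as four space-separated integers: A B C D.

Answer: -14 -3 0 1

Derivation:
Step 1: PC=0 exec 'MOV D, -3'. After: A=0 B=0 C=0 D=-3 ZF=0 PC=1
Step 2: PC=1 exec 'MOV B, D'. After: A=0 B=-3 C=0 D=-3 ZF=0 PC=2
Step 3: PC=2 exec 'MOV D, 1'. After: A=0 B=-3 C=0 D=1 ZF=0 PC=3
Step 4: PC=3 exec 'SUB A, 2'. After: A=-2 B=-3 C=0 D=1 ZF=0 PC=4
Step 5: PC=4 exec 'MUL A, 7'. After: A=-14 B=-3 C=0 D=1 ZF=0 PC=5
Step 6: PC=5 exec 'MUL C, A'. After: A=-14 B=-3 C=0 D=1 ZF=1 PC=6
Step 7: PC=6 exec 'HALT'. After: A=-14 B=-3 C=0 D=1 ZF=1 PC=6 HALTED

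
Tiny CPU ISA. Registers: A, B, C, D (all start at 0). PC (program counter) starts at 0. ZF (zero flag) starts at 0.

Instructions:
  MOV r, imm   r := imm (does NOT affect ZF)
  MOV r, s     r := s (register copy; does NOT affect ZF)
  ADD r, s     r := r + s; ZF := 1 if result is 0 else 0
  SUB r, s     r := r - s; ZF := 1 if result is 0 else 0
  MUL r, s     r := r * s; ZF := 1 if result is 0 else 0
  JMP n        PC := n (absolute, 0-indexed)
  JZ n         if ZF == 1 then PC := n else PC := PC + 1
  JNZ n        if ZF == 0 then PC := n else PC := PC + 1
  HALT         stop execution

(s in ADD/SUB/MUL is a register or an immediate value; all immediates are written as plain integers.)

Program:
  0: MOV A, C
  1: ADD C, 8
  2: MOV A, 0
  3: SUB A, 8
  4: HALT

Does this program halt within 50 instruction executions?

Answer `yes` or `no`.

Answer: yes

Derivation:
Step 1: PC=0 exec 'MOV A, C'. After: A=0 B=0 C=0 D=0 ZF=0 PC=1
Step 2: PC=1 exec 'ADD C, 8'. After: A=0 B=0 C=8 D=0 ZF=0 PC=2
Step 3: PC=2 exec 'MOV A, 0'. After: A=0 B=0 C=8 D=0 ZF=0 PC=3
Step 4: PC=3 exec 'SUB A, 8'. After: A=-8 B=0 C=8 D=0 ZF=0 PC=4
Step 5: PC=4 exec 'HALT'. After: A=-8 B=0 C=8 D=0 ZF=0 PC=4 HALTED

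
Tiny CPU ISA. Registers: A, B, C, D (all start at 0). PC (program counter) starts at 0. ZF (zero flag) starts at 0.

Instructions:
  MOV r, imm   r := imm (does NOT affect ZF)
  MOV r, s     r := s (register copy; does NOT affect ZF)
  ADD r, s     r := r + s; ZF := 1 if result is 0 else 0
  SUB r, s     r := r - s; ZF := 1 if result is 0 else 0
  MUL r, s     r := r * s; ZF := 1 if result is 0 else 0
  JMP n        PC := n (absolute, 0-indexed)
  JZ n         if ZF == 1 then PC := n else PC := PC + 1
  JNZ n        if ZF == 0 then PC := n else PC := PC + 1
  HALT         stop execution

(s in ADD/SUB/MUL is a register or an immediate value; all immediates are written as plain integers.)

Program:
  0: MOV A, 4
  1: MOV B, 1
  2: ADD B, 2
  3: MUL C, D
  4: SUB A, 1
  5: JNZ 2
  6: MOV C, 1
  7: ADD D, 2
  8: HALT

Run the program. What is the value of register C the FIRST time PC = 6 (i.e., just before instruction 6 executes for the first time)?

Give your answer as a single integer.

Step 1: PC=0 exec 'MOV A, 4'. After: A=4 B=0 C=0 D=0 ZF=0 PC=1
Step 2: PC=1 exec 'MOV B, 1'. After: A=4 B=1 C=0 D=0 ZF=0 PC=2
Step 3: PC=2 exec 'ADD B, 2'. After: A=4 B=3 C=0 D=0 ZF=0 PC=3
Step 4: PC=3 exec 'MUL C, D'. After: A=4 B=3 C=0 D=0 ZF=1 PC=4
Step 5: PC=4 exec 'SUB A, 1'. After: A=3 B=3 C=0 D=0 ZF=0 PC=5
Step 6: PC=5 exec 'JNZ 2'. After: A=3 B=3 C=0 D=0 ZF=0 PC=2
Step 7: PC=2 exec 'ADD B, 2'. After: A=3 B=5 C=0 D=0 ZF=0 PC=3
Step 8: PC=3 exec 'MUL C, D'. After: A=3 B=5 C=0 D=0 ZF=1 PC=4
Step 9: PC=4 exec 'SUB A, 1'. After: A=2 B=5 C=0 D=0 ZF=0 PC=5
Step 10: PC=5 exec 'JNZ 2'. After: A=2 B=5 C=0 D=0 ZF=0 PC=2
Step 11: PC=2 exec 'ADD B, 2'. After: A=2 B=7 C=0 D=0 ZF=0 PC=3
Step 12: PC=3 exec 'MUL C, D'. After: A=2 B=7 C=0 D=0 ZF=1 PC=4
Step 13: PC=4 exec 'SUB A, 1'. After: A=1 B=7 C=0 D=0 ZF=0 PC=5
Step 14: PC=5 exec 'JNZ 2'. After: A=1 B=7 C=0 D=0 ZF=0 PC=2
Step 15: PC=2 exec 'ADD B, 2'. After: A=1 B=9 C=0 D=0 ZF=0 PC=3
Step 16: PC=3 exec 'MUL C, D'. After: A=1 B=9 C=0 D=0 ZF=1 PC=4
Step 17: PC=4 exec 'SUB A, 1'. After: A=0 B=9 C=0 D=0 ZF=1 PC=5
Step 18: PC=5 exec 'JNZ 2'. After: A=0 B=9 C=0 D=0 ZF=1 PC=6
First time PC=6: C=0

0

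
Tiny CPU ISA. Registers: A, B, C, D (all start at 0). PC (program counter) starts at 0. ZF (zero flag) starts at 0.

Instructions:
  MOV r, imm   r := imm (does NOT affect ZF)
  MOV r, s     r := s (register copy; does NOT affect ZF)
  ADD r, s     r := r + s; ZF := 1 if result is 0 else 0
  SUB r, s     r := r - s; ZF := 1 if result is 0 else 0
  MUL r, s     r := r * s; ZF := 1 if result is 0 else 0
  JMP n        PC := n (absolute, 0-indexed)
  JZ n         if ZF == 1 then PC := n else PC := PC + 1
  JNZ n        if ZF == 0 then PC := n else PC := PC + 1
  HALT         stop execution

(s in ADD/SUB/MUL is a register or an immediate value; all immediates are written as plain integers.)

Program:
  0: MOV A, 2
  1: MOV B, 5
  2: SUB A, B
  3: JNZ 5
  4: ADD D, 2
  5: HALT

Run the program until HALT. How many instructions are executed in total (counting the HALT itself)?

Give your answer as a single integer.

Step 1: PC=0 exec 'MOV A, 2'. After: A=2 B=0 C=0 D=0 ZF=0 PC=1
Step 2: PC=1 exec 'MOV B, 5'. After: A=2 B=5 C=0 D=0 ZF=0 PC=2
Step 3: PC=2 exec 'SUB A, B'. After: A=-3 B=5 C=0 D=0 ZF=0 PC=3
Step 4: PC=3 exec 'JNZ 5'. After: A=-3 B=5 C=0 D=0 ZF=0 PC=5
Step 5: PC=5 exec 'HALT'. After: A=-3 B=5 C=0 D=0 ZF=0 PC=5 HALTED
Total instructions executed: 5

Answer: 5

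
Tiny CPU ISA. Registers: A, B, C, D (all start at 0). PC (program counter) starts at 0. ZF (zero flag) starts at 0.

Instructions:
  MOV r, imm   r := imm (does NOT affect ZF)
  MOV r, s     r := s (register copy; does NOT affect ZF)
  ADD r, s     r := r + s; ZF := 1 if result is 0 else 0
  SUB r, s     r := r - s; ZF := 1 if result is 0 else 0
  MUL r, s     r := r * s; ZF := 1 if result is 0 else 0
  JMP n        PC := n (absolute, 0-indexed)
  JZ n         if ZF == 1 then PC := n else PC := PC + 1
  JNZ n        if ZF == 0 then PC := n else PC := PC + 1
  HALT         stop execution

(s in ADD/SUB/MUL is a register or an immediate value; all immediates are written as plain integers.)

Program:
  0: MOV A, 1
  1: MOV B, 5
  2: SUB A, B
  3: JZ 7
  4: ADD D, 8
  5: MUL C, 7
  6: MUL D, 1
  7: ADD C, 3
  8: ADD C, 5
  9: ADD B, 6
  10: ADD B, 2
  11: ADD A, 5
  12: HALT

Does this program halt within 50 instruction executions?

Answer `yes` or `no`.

Answer: yes

Derivation:
Step 1: PC=0 exec 'MOV A, 1'. After: A=1 B=0 C=0 D=0 ZF=0 PC=1
Step 2: PC=1 exec 'MOV B, 5'. After: A=1 B=5 C=0 D=0 ZF=0 PC=2
Step 3: PC=2 exec 'SUB A, B'. After: A=-4 B=5 C=0 D=0 ZF=0 PC=3
Step 4: PC=3 exec 'JZ 7'. After: A=-4 B=5 C=0 D=0 ZF=0 PC=4
Step 5: PC=4 exec 'ADD D, 8'. After: A=-4 B=5 C=0 D=8 ZF=0 PC=5
Step 6: PC=5 exec 'MUL C, 7'. After: A=-4 B=5 C=0 D=8 ZF=1 PC=6
Step 7: PC=6 exec 'MUL D, 1'. After: A=-4 B=5 C=0 D=8 ZF=0 PC=7
Step 8: PC=7 exec 'ADD C, 3'. After: A=-4 B=5 C=3 D=8 ZF=0 PC=8
Step 9: PC=8 exec 'ADD C, 5'. After: A=-4 B=5 C=8 D=8 ZF=0 PC=9
Step 10: PC=9 exec 'ADD B, 6'. After: A=-4 B=11 C=8 D=8 ZF=0 PC=10
Step 11: PC=10 exec 'ADD B, 2'. After: A=-4 B=13 C=8 D=8 ZF=0 PC=11
Step 12: PC=11 exec 'ADD A, 5'. After: A=1 B=13 C=8 D=8 ZF=0 PC=12
Step 13: PC=12 exec 'HALT'. After: A=1 B=13 C=8 D=8 ZF=0 PC=12 HALTED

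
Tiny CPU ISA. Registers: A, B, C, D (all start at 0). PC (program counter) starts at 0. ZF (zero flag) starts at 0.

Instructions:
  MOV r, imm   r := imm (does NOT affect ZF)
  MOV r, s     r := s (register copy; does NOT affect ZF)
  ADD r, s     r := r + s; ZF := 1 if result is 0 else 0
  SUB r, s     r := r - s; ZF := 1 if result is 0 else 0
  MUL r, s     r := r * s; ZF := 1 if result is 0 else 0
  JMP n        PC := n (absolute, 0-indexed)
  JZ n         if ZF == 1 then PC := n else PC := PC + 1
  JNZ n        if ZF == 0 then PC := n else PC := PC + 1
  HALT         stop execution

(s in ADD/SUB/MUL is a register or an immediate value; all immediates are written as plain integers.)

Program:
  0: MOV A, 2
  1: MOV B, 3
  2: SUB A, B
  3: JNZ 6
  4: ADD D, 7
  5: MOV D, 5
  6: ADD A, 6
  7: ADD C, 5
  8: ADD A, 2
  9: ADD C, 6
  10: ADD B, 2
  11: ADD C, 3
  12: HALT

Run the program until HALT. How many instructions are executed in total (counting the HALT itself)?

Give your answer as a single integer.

Answer: 11

Derivation:
Step 1: PC=0 exec 'MOV A, 2'. After: A=2 B=0 C=0 D=0 ZF=0 PC=1
Step 2: PC=1 exec 'MOV B, 3'. After: A=2 B=3 C=0 D=0 ZF=0 PC=2
Step 3: PC=2 exec 'SUB A, B'. After: A=-1 B=3 C=0 D=0 ZF=0 PC=3
Step 4: PC=3 exec 'JNZ 6'. After: A=-1 B=3 C=0 D=0 ZF=0 PC=6
Step 5: PC=6 exec 'ADD A, 6'. After: A=5 B=3 C=0 D=0 ZF=0 PC=7
Step 6: PC=7 exec 'ADD C, 5'. After: A=5 B=3 C=5 D=0 ZF=0 PC=8
Step 7: PC=8 exec 'ADD A, 2'. After: A=7 B=3 C=5 D=0 ZF=0 PC=9
Step 8: PC=9 exec 'ADD C, 6'. After: A=7 B=3 C=11 D=0 ZF=0 PC=10
Step 9: PC=10 exec 'ADD B, 2'. After: A=7 B=5 C=11 D=0 ZF=0 PC=11
Step 10: PC=11 exec 'ADD C, 3'. After: A=7 B=5 C=14 D=0 ZF=0 PC=12
Step 11: PC=12 exec 'HALT'. After: A=7 B=5 C=14 D=0 ZF=0 PC=12 HALTED
Total instructions executed: 11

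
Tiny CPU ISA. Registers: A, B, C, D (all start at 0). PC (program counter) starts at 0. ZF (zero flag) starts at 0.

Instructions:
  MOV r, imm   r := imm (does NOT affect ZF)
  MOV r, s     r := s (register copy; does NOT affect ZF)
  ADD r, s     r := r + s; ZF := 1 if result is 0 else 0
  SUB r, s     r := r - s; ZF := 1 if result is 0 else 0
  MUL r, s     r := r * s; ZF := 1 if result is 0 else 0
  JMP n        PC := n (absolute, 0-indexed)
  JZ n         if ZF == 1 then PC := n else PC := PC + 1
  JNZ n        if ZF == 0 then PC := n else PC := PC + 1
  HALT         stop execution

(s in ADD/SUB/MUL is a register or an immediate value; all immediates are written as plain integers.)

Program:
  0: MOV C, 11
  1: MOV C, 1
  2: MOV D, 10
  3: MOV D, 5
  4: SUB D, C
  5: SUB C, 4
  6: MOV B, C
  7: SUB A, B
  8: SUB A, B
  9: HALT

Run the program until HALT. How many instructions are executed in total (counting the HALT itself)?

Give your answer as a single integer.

Step 1: PC=0 exec 'MOV C, 11'. After: A=0 B=0 C=11 D=0 ZF=0 PC=1
Step 2: PC=1 exec 'MOV C, 1'. After: A=0 B=0 C=1 D=0 ZF=0 PC=2
Step 3: PC=2 exec 'MOV D, 10'. After: A=0 B=0 C=1 D=10 ZF=0 PC=3
Step 4: PC=3 exec 'MOV D, 5'. After: A=0 B=0 C=1 D=5 ZF=0 PC=4
Step 5: PC=4 exec 'SUB D, C'. After: A=0 B=0 C=1 D=4 ZF=0 PC=5
Step 6: PC=5 exec 'SUB C, 4'. After: A=0 B=0 C=-3 D=4 ZF=0 PC=6
Step 7: PC=6 exec 'MOV B, C'. After: A=0 B=-3 C=-3 D=4 ZF=0 PC=7
Step 8: PC=7 exec 'SUB A, B'. After: A=3 B=-3 C=-3 D=4 ZF=0 PC=8
Step 9: PC=8 exec 'SUB A, B'. After: A=6 B=-3 C=-3 D=4 ZF=0 PC=9
Step 10: PC=9 exec 'HALT'. After: A=6 B=-3 C=-3 D=4 ZF=0 PC=9 HALTED
Total instructions executed: 10

Answer: 10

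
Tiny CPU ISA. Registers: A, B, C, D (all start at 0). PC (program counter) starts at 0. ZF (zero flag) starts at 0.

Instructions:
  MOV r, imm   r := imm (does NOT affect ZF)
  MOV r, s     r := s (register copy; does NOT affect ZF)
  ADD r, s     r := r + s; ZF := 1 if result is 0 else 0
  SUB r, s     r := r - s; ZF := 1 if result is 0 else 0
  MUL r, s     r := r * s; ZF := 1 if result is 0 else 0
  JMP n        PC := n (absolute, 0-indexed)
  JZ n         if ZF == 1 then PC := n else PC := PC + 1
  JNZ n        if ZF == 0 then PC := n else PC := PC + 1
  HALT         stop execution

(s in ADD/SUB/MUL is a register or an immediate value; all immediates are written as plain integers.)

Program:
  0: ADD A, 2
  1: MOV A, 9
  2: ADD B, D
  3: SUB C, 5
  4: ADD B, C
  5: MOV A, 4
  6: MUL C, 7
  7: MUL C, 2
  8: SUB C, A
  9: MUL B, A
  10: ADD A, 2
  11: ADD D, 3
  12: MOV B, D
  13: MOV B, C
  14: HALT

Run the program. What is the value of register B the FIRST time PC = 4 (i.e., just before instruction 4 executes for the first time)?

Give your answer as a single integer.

Step 1: PC=0 exec 'ADD A, 2'. After: A=2 B=0 C=0 D=0 ZF=0 PC=1
Step 2: PC=1 exec 'MOV A, 9'. After: A=9 B=0 C=0 D=0 ZF=0 PC=2
Step 3: PC=2 exec 'ADD B, D'. After: A=9 B=0 C=0 D=0 ZF=1 PC=3
Step 4: PC=3 exec 'SUB C, 5'. After: A=9 B=0 C=-5 D=0 ZF=0 PC=4
First time PC=4: B=0

0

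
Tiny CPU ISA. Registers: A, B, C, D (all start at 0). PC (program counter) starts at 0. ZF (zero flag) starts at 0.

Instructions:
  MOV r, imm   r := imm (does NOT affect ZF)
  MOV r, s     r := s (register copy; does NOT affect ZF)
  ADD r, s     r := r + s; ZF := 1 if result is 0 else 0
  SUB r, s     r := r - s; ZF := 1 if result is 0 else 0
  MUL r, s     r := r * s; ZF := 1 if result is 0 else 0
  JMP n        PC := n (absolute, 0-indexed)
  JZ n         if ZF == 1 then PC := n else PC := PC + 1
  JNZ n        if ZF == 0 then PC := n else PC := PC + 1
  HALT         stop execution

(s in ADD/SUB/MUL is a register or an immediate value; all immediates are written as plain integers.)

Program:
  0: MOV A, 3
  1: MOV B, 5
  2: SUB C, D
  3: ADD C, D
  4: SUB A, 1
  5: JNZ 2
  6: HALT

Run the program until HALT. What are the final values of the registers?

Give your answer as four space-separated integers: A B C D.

Step 1: PC=0 exec 'MOV A, 3'. After: A=3 B=0 C=0 D=0 ZF=0 PC=1
Step 2: PC=1 exec 'MOV B, 5'. After: A=3 B=5 C=0 D=0 ZF=0 PC=2
Step 3: PC=2 exec 'SUB C, D'. After: A=3 B=5 C=0 D=0 ZF=1 PC=3
Step 4: PC=3 exec 'ADD C, D'. After: A=3 B=5 C=0 D=0 ZF=1 PC=4
Step 5: PC=4 exec 'SUB A, 1'. After: A=2 B=5 C=0 D=0 ZF=0 PC=5
Step 6: PC=5 exec 'JNZ 2'. After: A=2 B=5 C=0 D=0 ZF=0 PC=2
Step 7: PC=2 exec 'SUB C, D'. After: A=2 B=5 C=0 D=0 ZF=1 PC=3
Step 8: PC=3 exec 'ADD C, D'. After: A=2 B=5 C=0 D=0 ZF=1 PC=4
Step 9: PC=4 exec 'SUB A, 1'. After: A=1 B=5 C=0 D=0 ZF=0 PC=5
Step 10: PC=5 exec 'JNZ 2'. After: A=1 B=5 C=0 D=0 ZF=0 PC=2
Step 11: PC=2 exec 'SUB C, D'. After: A=1 B=5 C=0 D=0 ZF=1 PC=3
Step 12: PC=3 exec 'ADD C, D'. After: A=1 B=5 C=0 D=0 ZF=1 PC=4
Step 13: PC=4 exec 'SUB A, 1'. After: A=0 B=5 C=0 D=0 ZF=1 PC=5
Step 14: PC=5 exec 'JNZ 2'. After: A=0 B=5 C=0 D=0 ZF=1 PC=6
Step 15: PC=6 exec 'HALT'. After: A=0 B=5 C=0 D=0 ZF=1 PC=6 HALTED

Answer: 0 5 0 0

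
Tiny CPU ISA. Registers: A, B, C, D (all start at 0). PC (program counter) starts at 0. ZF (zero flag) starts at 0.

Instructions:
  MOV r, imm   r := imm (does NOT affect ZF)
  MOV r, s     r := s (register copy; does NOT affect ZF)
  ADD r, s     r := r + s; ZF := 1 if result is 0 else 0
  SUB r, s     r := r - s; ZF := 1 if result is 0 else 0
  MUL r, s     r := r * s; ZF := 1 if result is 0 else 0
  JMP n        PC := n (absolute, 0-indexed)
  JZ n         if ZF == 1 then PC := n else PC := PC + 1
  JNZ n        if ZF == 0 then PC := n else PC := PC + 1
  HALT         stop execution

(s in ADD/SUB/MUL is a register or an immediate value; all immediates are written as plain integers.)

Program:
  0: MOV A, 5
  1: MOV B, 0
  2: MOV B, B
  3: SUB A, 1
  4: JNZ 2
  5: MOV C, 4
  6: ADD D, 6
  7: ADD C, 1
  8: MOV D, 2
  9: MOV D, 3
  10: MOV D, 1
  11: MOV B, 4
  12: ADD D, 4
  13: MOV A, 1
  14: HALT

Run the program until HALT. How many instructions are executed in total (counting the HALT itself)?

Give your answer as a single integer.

Answer: 27

Derivation:
Step 1: PC=0 exec 'MOV A, 5'. After: A=5 B=0 C=0 D=0 ZF=0 PC=1
Step 2: PC=1 exec 'MOV B, 0'. After: A=5 B=0 C=0 D=0 ZF=0 PC=2
Step 3: PC=2 exec 'MOV B, B'. After: A=5 B=0 C=0 D=0 ZF=0 PC=3
Step 4: PC=3 exec 'SUB A, 1'. After: A=4 B=0 C=0 D=0 ZF=0 PC=4
Step 5: PC=4 exec 'JNZ 2'. After: A=4 B=0 C=0 D=0 ZF=0 PC=2
Step 6: PC=2 exec 'MOV B, B'. After: A=4 B=0 C=0 D=0 ZF=0 PC=3
Step 7: PC=3 exec 'SUB A, 1'. After: A=3 B=0 C=0 D=0 ZF=0 PC=4
Step 8: PC=4 exec 'JNZ 2'. After: A=3 B=0 C=0 D=0 ZF=0 PC=2
Step 9: PC=2 exec 'MOV B, B'. After: A=3 B=0 C=0 D=0 ZF=0 PC=3
Step 10: PC=3 exec 'SUB A, 1'. After: A=2 B=0 C=0 D=0 ZF=0 PC=4
Step 11: PC=4 exec 'JNZ 2'. After: A=2 B=0 C=0 D=0 ZF=0 PC=2
Step 12: PC=2 exec 'MOV B, B'. After: A=2 B=0 C=0 D=0 ZF=0 PC=3
Step 13: PC=3 exec 'SUB A, 1'. After: A=1 B=0 C=0 D=0 ZF=0 PC=4
Step 14: PC=4 exec 'JNZ 2'. After: A=1 B=0 C=0 D=0 ZF=0 PC=2
Step 15: PC=2 exec 'MOV B, B'. After: A=1 B=0 C=0 D=0 ZF=0 PC=3
Step 16: PC=3 exec 'SUB A, 1'. After: A=0 B=0 C=0 D=0 ZF=1 PC=4
Step 17: PC=4 exec 'JNZ 2'. After: A=0 B=0 C=0 D=0 ZF=1 PC=5
Step 18: PC=5 exec 'MOV C, 4'. After: A=0 B=0 C=4 D=0 ZF=1 PC=6
Step 19: PC=6 exec 'ADD D, 6'. After: A=0 B=0 C=4 D=6 ZF=0 PC=7
Step 20: PC=7 exec 'ADD C, 1'. After: A=0 B=0 C=5 D=6 ZF=0 PC=8
Step 21: PC=8 exec 'MOV D, 2'. After: A=0 B=0 C=5 D=2 ZF=0 PC=9
Step 22: PC=9 exec 'MOV D, 3'. After: A=0 B=0 C=5 D=3 ZF=0 PC=10
Step 23: PC=10 exec 'MOV D, 1'. After: A=0 B=0 C=5 D=1 ZF=0 PC=11
Step 24: PC=11 exec 'MOV B, 4'. After: A=0 B=4 C=5 D=1 ZF=0 PC=12
Step 25: PC=12 exec 'ADD D, 4'. After: A=0 B=4 C=5 D=5 ZF=0 PC=13
Step 26: PC=13 exec 'MOV A, 1'. After: A=1 B=4 C=5 D=5 ZF=0 PC=14
Step 27: PC=14 exec 'HALT'. After: A=1 B=4 C=5 D=5 ZF=0 PC=14 HALTED
Total instructions executed: 27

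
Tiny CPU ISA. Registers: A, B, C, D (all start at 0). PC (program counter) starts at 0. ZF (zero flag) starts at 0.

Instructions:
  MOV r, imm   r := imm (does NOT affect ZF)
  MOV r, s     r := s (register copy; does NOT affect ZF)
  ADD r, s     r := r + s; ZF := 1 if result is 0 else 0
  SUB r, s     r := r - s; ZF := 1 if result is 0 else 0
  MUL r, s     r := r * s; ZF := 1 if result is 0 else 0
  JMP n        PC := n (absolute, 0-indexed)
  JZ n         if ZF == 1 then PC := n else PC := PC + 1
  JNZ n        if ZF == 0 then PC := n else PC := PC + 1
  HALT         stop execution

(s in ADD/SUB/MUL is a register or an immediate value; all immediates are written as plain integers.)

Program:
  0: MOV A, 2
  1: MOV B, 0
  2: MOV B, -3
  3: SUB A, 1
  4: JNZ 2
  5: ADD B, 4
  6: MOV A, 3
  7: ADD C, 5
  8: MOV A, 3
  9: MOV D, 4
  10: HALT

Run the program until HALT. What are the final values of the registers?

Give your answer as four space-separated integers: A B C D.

Answer: 3 1 5 4

Derivation:
Step 1: PC=0 exec 'MOV A, 2'. After: A=2 B=0 C=0 D=0 ZF=0 PC=1
Step 2: PC=1 exec 'MOV B, 0'. After: A=2 B=0 C=0 D=0 ZF=0 PC=2
Step 3: PC=2 exec 'MOV B, -3'. After: A=2 B=-3 C=0 D=0 ZF=0 PC=3
Step 4: PC=3 exec 'SUB A, 1'. After: A=1 B=-3 C=0 D=0 ZF=0 PC=4
Step 5: PC=4 exec 'JNZ 2'. After: A=1 B=-3 C=0 D=0 ZF=0 PC=2
Step 6: PC=2 exec 'MOV B, -3'. After: A=1 B=-3 C=0 D=0 ZF=0 PC=3
Step 7: PC=3 exec 'SUB A, 1'. After: A=0 B=-3 C=0 D=0 ZF=1 PC=4
Step 8: PC=4 exec 'JNZ 2'. After: A=0 B=-3 C=0 D=0 ZF=1 PC=5
Step 9: PC=5 exec 'ADD B, 4'. After: A=0 B=1 C=0 D=0 ZF=0 PC=6
Step 10: PC=6 exec 'MOV A, 3'. After: A=3 B=1 C=0 D=0 ZF=0 PC=7
Step 11: PC=7 exec 'ADD C, 5'. After: A=3 B=1 C=5 D=0 ZF=0 PC=8
Step 12: PC=8 exec 'MOV A, 3'. After: A=3 B=1 C=5 D=0 ZF=0 PC=9
Step 13: PC=9 exec 'MOV D, 4'. After: A=3 B=1 C=5 D=4 ZF=0 PC=10
Step 14: PC=10 exec 'HALT'. After: A=3 B=1 C=5 D=4 ZF=0 PC=10 HALTED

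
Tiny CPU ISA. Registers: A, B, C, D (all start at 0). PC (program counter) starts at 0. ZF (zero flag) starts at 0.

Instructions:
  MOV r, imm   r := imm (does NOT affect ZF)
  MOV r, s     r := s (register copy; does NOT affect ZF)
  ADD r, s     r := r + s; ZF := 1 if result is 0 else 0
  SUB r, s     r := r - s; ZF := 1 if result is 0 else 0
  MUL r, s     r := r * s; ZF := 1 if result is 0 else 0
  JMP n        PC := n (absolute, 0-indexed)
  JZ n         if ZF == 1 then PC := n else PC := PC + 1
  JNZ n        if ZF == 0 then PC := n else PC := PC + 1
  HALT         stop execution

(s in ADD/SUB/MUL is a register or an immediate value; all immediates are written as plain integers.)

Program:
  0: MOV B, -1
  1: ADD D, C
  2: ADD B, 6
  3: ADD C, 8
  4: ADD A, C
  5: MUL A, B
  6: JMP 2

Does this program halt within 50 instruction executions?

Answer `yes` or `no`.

Answer: no

Derivation:
Step 1: PC=0 exec 'MOV B, -1'. After: A=0 B=-1 C=0 D=0 ZF=0 PC=1
Step 2: PC=1 exec 'ADD D, C'. After: A=0 B=-1 C=0 D=0 ZF=1 PC=2
Step 3: PC=2 exec 'ADD B, 6'. After: A=0 B=5 C=0 D=0 ZF=0 PC=3
Step 4: PC=3 exec 'ADD C, 8'. After: A=0 B=5 C=8 D=0 ZF=0 PC=4
Step 5: PC=4 exec 'ADD A, C'. After: A=8 B=5 C=8 D=0 ZF=0 PC=5
Step 6: PC=5 exec 'MUL A, B'. After: A=40 B=5 C=8 D=0 ZF=0 PC=6
Step 7: PC=6 exec 'JMP 2'. After: A=40 B=5 C=8 D=0 ZF=0 PC=2
Step 8: PC=2 exec 'ADD B, 6'. After: A=40 B=11 C=8 D=0 ZF=0 PC=3
Step 9: PC=3 exec 'ADD C, 8'. After: A=40 B=11 C=16 D=0 ZF=0 PC=4
Step 10: PC=4 exec 'ADD A, C'. After: A=56 B=11 C=16 D=0 ZF=0 PC=5
Step 11: PC=5 exec 'MUL A, B'. After: A=616 B=11 C=16 D=0 ZF=0 PC=6
Step 12: PC=6 exec 'JMP 2'. After: A=616 B=11 C=16 D=0 ZF=0 PC=2
Step 13: PC=2 exec 'ADD B, 6'. After: A=616 B=17 C=16 D=0 ZF=0 PC=3
Step 14: PC=3 exec 'ADD C, 8'. After: A=616 B=17 C=24 D=0 ZF=0 PC=4
Step 15: PC=4 exec 'ADD A, C'. After: A=640 B=17 C=24 D=0 ZF=0 PC=5
After 50 steps: not halted. PC revisits the same instructions with no path to HALT; will never halt.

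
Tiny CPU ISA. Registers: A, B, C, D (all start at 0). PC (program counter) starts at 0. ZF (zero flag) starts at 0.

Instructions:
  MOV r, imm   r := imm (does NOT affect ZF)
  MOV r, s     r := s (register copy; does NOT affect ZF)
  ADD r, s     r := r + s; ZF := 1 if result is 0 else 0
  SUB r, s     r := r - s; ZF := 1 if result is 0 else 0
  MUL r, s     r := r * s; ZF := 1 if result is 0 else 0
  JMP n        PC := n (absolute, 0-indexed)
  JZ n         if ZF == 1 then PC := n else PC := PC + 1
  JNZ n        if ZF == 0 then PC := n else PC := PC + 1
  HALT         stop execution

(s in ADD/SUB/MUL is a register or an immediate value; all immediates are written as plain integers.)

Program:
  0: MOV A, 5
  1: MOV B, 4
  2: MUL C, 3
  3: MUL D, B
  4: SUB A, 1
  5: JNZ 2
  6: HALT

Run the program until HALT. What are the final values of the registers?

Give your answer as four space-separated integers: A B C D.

Step 1: PC=0 exec 'MOV A, 5'. After: A=5 B=0 C=0 D=0 ZF=0 PC=1
Step 2: PC=1 exec 'MOV B, 4'. After: A=5 B=4 C=0 D=0 ZF=0 PC=2
Step 3: PC=2 exec 'MUL C, 3'. After: A=5 B=4 C=0 D=0 ZF=1 PC=3
Step 4: PC=3 exec 'MUL D, B'. After: A=5 B=4 C=0 D=0 ZF=1 PC=4
Step 5: PC=4 exec 'SUB A, 1'. After: A=4 B=4 C=0 D=0 ZF=0 PC=5
Step 6: PC=5 exec 'JNZ 2'. After: A=4 B=4 C=0 D=0 ZF=0 PC=2
Step 7: PC=2 exec 'MUL C, 3'. After: A=4 B=4 C=0 D=0 ZF=1 PC=3
Step 8: PC=3 exec 'MUL D, B'. After: A=4 B=4 C=0 D=0 ZF=1 PC=4
Step 9: PC=4 exec 'SUB A, 1'. After: A=3 B=4 C=0 D=0 ZF=0 PC=5
Step 10: PC=5 exec 'JNZ 2'. After: A=3 B=4 C=0 D=0 ZF=0 PC=2
Step 11: PC=2 exec 'MUL C, 3'. After: A=3 B=4 C=0 D=0 ZF=1 PC=3
Step 12: PC=3 exec 'MUL D, B'. After: A=3 B=4 C=0 D=0 ZF=1 PC=4
Step 13: PC=4 exec 'SUB A, 1'. After: A=2 B=4 C=0 D=0 ZF=0 PC=5
Step 14: PC=5 exec 'JNZ 2'. After: A=2 B=4 C=0 D=0 ZF=0 PC=2
Step 15: PC=2 exec 'MUL C, 3'. After: A=2 B=4 C=0 D=0 ZF=1 PC=3
Step 16: PC=3 exec 'MUL D, B'. After: A=2 B=4 C=0 D=0 ZF=1 PC=4
Step 17: PC=4 exec 'SUB A, 1'. After: A=1 B=4 C=0 D=0 ZF=0 PC=5
Step 18: PC=5 exec 'JNZ 2'. After: A=1 B=4 C=0 D=0 ZF=0 PC=2
Step 19: PC=2 exec 'MUL C, 3'. After: A=1 B=4 C=0 D=0 ZF=1 PC=3
Step 20: PC=3 exec 'MUL D, B'. After: A=1 B=4 C=0 D=0 ZF=1 PC=4
Step 21: PC=4 exec 'SUB A, 1'. After: A=0 B=4 C=0 D=0 ZF=1 PC=5
Step 22: PC=5 exec 'JNZ 2'. After: A=0 B=4 C=0 D=0 ZF=1 PC=6
Step 23: PC=6 exec 'HALT'. After: A=0 B=4 C=0 D=0 ZF=1 PC=6 HALTED

Answer: 0 4 0 0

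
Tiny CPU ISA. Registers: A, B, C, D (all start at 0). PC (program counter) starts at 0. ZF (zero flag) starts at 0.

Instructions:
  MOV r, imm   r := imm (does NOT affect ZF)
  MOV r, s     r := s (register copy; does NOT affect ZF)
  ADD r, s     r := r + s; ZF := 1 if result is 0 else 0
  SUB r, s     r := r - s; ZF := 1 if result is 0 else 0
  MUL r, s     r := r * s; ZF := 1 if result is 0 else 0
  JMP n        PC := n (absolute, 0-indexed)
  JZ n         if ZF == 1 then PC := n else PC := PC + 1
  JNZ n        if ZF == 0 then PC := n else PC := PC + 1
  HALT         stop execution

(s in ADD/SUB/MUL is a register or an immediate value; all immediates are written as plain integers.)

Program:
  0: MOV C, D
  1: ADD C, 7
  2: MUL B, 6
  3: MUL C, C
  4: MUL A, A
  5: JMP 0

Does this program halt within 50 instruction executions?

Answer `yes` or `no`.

Answer: no

Derivation:
Step 1: PC=0 exec 'MOV C, D'. After: A=0 B=0 C=0 D=0 ZF=0 PC=1
Step 2: PC=1 exec 'ADD C, 7'. After: A=0 B=0 C=7 D=0 ZF=0 PC=2
Step 3: PC=2 exec 'MUL B, 6'. After: A=0 B=0 C=7 D=0 ZF=1 PC=3
Step 4: PC=3 exec 'MUL C, C'. After: A=0 B=0 C=49 D=0 ZF=0 PC=4
Step 5: PC=4 exec 'MUL A, A'. After: A=0 B=0 C=49 D=0 ZF=1 PC=5
Step 6: PC=5 exec 'JMP 0'. After: A=0 B=0 C=49 D=0 ZF=1 PC=0
Step 7: PC=0 exec 'MOV C, D'. After: A=0 B=0 C=0 D=0 ZF=1 PC=1
Step 8: PC=1 exec 'ADD C, 7'. After: A=0 B=0 C=7 D=0 ZF=0 PC=2
State after step 8 equals state after step 2: the program is in a cycle of length 6 and will never halt.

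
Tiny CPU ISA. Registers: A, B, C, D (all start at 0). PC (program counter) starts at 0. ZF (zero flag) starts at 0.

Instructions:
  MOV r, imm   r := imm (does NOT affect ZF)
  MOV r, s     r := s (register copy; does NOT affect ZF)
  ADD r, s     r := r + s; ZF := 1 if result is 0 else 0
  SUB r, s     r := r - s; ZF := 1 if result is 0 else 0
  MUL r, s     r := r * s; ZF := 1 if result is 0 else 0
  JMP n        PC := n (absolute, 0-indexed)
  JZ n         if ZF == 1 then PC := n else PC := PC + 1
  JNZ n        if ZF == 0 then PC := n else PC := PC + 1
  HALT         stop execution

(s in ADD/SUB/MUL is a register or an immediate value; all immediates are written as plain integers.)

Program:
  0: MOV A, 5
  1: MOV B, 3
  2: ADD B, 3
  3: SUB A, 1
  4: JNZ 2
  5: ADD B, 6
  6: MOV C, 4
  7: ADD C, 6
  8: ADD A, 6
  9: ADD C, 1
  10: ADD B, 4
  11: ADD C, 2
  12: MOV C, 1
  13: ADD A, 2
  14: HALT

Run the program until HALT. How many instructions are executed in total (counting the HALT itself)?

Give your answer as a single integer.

Step 1: PC=0 exec 'MOV A, 5'. After: A=5 B=0 C=0 D=0 ZF=0 PC=1
Step 2: PC=1 exec 'MOV B, 3'. After: A=5 B=3 C=0 D=0 ZF=0 PC=2
Step 3: PC=2 exec 'ADD B, 3'. After: A=5 B=6 C=0 D=0 ZF=0 PC=3
Step 4: PC=3 exec 'SUB A, 1'. After: A=4 B=6 C=0 D=0 ZF=0 PC=4
Step 5: PC=4 exec 'JNZ 2'. After: A=4 B=6 C=0 D=0 ZF=0 PC=2
Step 6: PC=2 exec 'ADD B, 3'. After: A=4 B=9 C=0 D=0 ZF=0 PC=3
Step 7: PC=3 exec 'SUB A, 1'. After: A=3 B=9 C=0 D=0 ZF=0 PC=4
Step 8: PC=4 exec 'JNZ 2'. After: A=3 B=9 C=0 D=0 ZF=0 PC=2
Step 9: PC=2 exec 'ADD B, 3'. After: A=3 B=12 C=0 D=0 ZF=0 PC=3
Step 10: PC=3 exec 'SUB A, 1'. After: A=2 B=12 C=0 D=0 ZF=0 PC=4
Step 11: PC=4 exec 'JNZ 2'. After: A=2 B=12 C=0 D=0 ZF=0 PC=2
Step 12: PC=2 exec 'ADD B, 3'. After: A=2 B=15 C=0 D=0 ZF=0 PC=3
Step 13: PC=3 exec 'SUB A, 1'. After: A=1 B=15 C=0 D=0 ZF=0 PC=4
Step 14: PC=4 exec 'JNZ 2'. After: A=1 B=15 C=0 D=0 ZF=0 PC=2
Step 15: PC=2 exec 'ADD B, 3'. After: A=1 B=18 C=0 D=0 ZF=0 PC=3
Step 16: PC=3 exec 'SUB A, 1'. After: A=0 B=18 C=0 D=0 ZF=1 PC=4
Step 17: PC=4 exec 'JNZ 2'. After: A=0 B=18 C=0 D=0 ZF=1 PC=5
Step 18: PC=5 exec 'ADD B, 6'. After: A=0 B=24 C=0 D=0 ZF=0 PC=6
Step 19: PC=6 exec 'MOV C, 4'. After: A=0 B=24 C=4 D=0 ZF=0 PC=7
Step 20: PC=7 exec 'ADD C, 6'. After: A=0 B=24 C=10 D=0 ZF=0 PC=8
Step 21: PC=8 exec 'ADD A, 6'. After: A=6 B=24 C=10 D=0 ZF=0 PC=9
Step 22: PC=9 exec 'ADD C, 1'. After: A=6 B=24 C=11 D=0 ZF=0 PC=10
Step 23: PC=10 exec 'ADD B, 4'. After: A=6 B=28 C=11 D=0 ZF=0 PC=11
Step 24: PC=11 exec 'ADD C, 2'. After: A=6 B=28 C=13 D=0 ZF=0 PC=12
Step 25: PC=12 exec 'MOV C, 1'. After: A=6 B=28 C=1 D=0 ZF=0 PC=13
Step 26: PC=13 exec 'ADD A, 2'. After: A=8 B=28 C=1 D=0 ZF=0 PC=14
Step 27: PC=14 exec 'HALT'. After: A=8 B=28 C=1 D=0 ZF=0 PC=14 HALTED
Total instructions executed: 27

Answer: 27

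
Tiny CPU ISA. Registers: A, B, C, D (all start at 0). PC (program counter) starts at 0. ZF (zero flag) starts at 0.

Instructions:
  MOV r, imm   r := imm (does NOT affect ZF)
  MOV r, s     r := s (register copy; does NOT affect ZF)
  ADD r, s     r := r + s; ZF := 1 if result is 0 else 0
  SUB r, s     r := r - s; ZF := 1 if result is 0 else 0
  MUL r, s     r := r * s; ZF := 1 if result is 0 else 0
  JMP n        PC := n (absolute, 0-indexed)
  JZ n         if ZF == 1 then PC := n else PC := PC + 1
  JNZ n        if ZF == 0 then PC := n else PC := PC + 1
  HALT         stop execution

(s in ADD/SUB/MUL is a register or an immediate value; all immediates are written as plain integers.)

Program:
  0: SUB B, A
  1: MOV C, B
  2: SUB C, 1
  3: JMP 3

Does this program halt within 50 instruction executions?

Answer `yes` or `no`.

Step 1: PC=0 exec 'SUB B, A'. After: A=0 B=0 C=0 D=0 ZF=1 PC=1
Step 2: PC=1 exec 'MOV C, B'. After: A=0 B=0 C=0 D=0 ZF=1 PC=2
Step 3: PC=2 exec 'SUB C, 1'. After: A=0 B=0 C=-1 D=0 ZF=0 PC=3
Step 4: PC=3 exec 'JMP 3'. After: A=0 B=0 C=-1 D=0 ZF=0 PC=3
State after step 4 equals state after step 3: the program is in a cycle of length 1 and will never halt.

Answer: no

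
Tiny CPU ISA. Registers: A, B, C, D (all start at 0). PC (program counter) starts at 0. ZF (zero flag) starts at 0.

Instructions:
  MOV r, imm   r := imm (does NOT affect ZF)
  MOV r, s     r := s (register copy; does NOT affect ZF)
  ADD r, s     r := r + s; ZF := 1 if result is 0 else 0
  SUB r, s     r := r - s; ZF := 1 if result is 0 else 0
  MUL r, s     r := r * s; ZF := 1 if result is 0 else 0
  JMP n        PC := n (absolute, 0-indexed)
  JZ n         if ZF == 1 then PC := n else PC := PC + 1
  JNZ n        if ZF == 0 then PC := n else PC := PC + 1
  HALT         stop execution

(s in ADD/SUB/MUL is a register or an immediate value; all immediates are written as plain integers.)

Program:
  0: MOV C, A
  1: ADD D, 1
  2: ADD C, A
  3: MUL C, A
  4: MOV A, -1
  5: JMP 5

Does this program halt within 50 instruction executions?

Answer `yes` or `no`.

Answer: no

Derivation:
Step 1: PC=0 exec 'MOV C, A'. After: A=0 B=0 C=0 D=0 ZF=0 PC=1
Step 2: PC=1 exec 'ADD D, 1'. After: A=0 B=0 C=0 D=1 ZF=0 PC=2
Step 3: PC=2 exec 'ADD C, A'. After: A=0 B=0 C=0 D=1 ZF=1 PC=3
Step 4: PC=3 exec 'MUL C, A'. After: A=0 B=0 C=0 D=1 ZF=1 PC=4
Step 5: PC=4 exec 'MOV A, -1'. After: A=-1 B=0 C=0 D=1 ZF=1 PC=5
Step 6: PC=5 exec 'JMP 5'. After: A=-1 B=0 C=0 D=1 ZF=1 PC=5
State after step 6 equals state after step 5: the program is in a cycle of length 1 and will never halt.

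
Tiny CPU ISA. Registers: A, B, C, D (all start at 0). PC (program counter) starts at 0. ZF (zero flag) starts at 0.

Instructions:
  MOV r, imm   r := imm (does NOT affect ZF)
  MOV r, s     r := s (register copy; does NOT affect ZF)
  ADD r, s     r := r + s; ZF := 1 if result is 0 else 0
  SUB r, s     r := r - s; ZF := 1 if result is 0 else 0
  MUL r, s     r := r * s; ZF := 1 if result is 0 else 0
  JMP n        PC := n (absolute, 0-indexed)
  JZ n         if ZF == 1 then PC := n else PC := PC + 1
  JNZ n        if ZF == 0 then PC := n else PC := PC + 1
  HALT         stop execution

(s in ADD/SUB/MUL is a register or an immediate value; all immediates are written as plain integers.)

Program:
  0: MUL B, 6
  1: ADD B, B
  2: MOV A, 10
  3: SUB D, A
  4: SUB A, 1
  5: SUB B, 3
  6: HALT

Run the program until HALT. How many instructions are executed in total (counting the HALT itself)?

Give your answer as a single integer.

Answer: 7

Derivation:
Step 1: PC=0 exec 'MUL B, 6'. After: A=0 B=0 C=0 D=0 ZF=1 PC=1
Step 2: PC=1 exec 'ADD B, B'. After: A=0 B=0 C=0 D=0 ZF=1 PC=2
Step 3: PC=2 exec 'MOV A, 10'. After: A=10 B=0 C=0 D=0 ZF=1 PC=3
Step 4: PC=3 exec 'SUB D, A'. After: A=10 B=0 C=0 D=-10 ZF=0 PC=4
Step 5: PC=4 exec 'SUB A, 1'. After: A=9 B=0 C=0 D=-10 ZF=0 PC=5
Step 6: PC=5 exec 'SUB B, 3'. After: A=9 B=-3 C=0 D=-10 ZF=0 PC=6
Step 7: PC=6 exec 'HALT'. After: A=9 B=-3 C=0 D=-10 ZF=0 PC=6 HALTED
Total instructions executed: 7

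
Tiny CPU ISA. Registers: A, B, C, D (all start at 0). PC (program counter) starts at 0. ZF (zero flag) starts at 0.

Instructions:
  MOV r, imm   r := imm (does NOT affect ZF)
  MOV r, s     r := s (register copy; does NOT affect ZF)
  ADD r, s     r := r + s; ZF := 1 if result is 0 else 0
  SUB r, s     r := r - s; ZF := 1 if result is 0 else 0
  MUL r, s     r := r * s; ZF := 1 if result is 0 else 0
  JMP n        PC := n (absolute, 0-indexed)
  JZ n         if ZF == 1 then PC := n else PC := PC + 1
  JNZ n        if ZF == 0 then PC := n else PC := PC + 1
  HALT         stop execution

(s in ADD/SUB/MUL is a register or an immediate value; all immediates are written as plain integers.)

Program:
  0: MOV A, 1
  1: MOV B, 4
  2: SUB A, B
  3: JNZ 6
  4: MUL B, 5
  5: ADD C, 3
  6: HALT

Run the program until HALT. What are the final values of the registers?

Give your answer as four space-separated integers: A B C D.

Answer: -3 4 0 0

Derivation:
Step 1: PC=0 exec 'MOV A, 1'. After: A=1 B=0 C=0 D=0 ZF=0 PC=1
Step 2: PC=1 exec 'MOV B, 4'. After: A=1 B=4 C=0 D=0 ZF=0 PC=2
Step 3: PC=2 exec 'SUB A, B'. After: A=-3 B=4 C=0 D=0 ZF=0 PC=3
Step 4: PC=3 exec 'JNZ 6'. After: A=-3 B=4 C=0 D=0 ZF=0 PC=6
Step 5: PC=6 exec 'HALT'. After: A=-3 B=4 C=0 D=0 ZF=0 PC=6 HALTED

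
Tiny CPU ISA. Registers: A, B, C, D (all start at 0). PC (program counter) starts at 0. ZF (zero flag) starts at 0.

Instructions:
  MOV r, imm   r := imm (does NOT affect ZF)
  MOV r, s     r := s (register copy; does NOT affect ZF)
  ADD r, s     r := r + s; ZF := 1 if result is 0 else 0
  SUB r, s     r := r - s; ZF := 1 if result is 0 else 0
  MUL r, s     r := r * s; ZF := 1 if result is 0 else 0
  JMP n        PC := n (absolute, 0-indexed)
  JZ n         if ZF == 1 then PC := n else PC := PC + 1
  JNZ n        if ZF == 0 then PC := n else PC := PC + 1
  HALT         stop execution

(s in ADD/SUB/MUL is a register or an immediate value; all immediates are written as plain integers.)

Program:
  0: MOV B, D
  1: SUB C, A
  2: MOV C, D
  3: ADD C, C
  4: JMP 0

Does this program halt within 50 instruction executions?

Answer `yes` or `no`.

Answer: no

Derivation:
Step 1: PC=0 exec 'MOV B, D'. After: A=0 B=0 C=0 D=0 ZF=0 PC=1
Step 2: PC=1 exec 'SUB C, A'. After: A=0 B=0 C=0 D=0 ZF=1 PC=2
Step 3: PC=2 exec 'MOV C, D'. After: A=0 B=0 C=0 D=0 ZF=1 PC=3
Step 4: PC=3 exec 'ADD C, C'. After: A=0 B=0 C=0 D=0 ZF=1 PC=4
Step 5: PC=4 exec 'JMP 0'. After: A=0 B=0 C=0 D=0 ZF=1 PC=0
Step 6: PC=0 exec 'MOV B, D'. After: A=0 B=0 C=0 D=0 ZF=1 PC=1
Step 7: PC=1 exec 'SUB C, A'. After: A=0 B=0 C=0 D=0 ZF=1 PC=2
State after step 7 equals state after step 2: the program is in a cycle of length 5 and will never halt.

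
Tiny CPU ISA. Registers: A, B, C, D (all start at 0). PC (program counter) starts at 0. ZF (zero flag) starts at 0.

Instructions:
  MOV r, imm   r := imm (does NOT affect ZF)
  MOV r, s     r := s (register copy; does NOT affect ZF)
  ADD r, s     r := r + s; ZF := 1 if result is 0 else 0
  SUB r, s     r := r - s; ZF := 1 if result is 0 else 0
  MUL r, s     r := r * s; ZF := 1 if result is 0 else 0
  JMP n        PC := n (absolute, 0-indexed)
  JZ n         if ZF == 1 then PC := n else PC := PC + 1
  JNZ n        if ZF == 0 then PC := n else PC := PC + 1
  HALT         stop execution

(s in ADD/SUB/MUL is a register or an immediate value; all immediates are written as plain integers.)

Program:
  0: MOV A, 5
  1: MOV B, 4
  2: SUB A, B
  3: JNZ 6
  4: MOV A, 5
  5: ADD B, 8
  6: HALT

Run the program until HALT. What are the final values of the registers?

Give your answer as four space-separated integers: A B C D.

Answer: 1 4 0 0

Derivation:
Step 1: PC=0 exec 'MOV A, 5'. After: A=5 B=0 C=0 D=0 ZF=0 PC=1
Step 2: PC=1 exec 'MOV B, 4'. After: A=5 B=4 C=0 D=0 ZF=0 PC=2
Step 3: PC=2 exec 'SUB A, B'. After: A=1 B=4 C=0 D=0 ZF=0 PC=3
Step 4: PC=3 exec 'JNZ 6'. After: A=1 B=4 C=0 D=0 ZF=0 PC=6
Step 5: PC=6 exec 'HALT'. After: A=1 B=4 C=0 D=0 ZF=0 PC=6 HALTED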